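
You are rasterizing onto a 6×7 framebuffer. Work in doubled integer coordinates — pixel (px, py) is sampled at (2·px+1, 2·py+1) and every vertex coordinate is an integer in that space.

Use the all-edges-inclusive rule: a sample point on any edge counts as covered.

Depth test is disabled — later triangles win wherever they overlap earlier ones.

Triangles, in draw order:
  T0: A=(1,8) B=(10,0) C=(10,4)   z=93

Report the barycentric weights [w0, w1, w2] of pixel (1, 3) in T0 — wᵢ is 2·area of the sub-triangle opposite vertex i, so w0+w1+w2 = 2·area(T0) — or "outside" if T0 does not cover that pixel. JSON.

T0:
  2·area = 36
  edge (1, 8)→(10, 0): d=(9,-8) inclusive
  edge (10, 0)→(10, 4): d=(0,4) inclusive
  edge (10, 4)→(1, 8): d=(-9,4) inclusive
    (4,0)@(9, 1): e=[1,4,31] → █
    (5,0)@(11, 1): e=[17,-4,23] → ·
    (3,1)@(7, 3): e=[3,12,21] → █
    (5,1)@(11, 3): e=[35,-4,5] → ·
    (2,2)@(5, 5): e=[5,20,11] → █
    (4,2)@(9, 5): e=[37,4,-5] → ·
    (1,3)@(3, 7): e=[7,28,1] → █
    (2,3)@(5, 7): e=[23,20,-7] → ·
    (3,3)@(7, 7): e=[39,12,-15] → ·
    (1,4)@(3, 9): e=[25,28,-17] → ·
  covered (6 px):
    · · · · █ ·
    · · · █ █ ·
    · · █ █ · ·
    · █ · · · ·
    · · · · · ·
    · · · · · ·
    · · · · · ·

Final: [28,1,7]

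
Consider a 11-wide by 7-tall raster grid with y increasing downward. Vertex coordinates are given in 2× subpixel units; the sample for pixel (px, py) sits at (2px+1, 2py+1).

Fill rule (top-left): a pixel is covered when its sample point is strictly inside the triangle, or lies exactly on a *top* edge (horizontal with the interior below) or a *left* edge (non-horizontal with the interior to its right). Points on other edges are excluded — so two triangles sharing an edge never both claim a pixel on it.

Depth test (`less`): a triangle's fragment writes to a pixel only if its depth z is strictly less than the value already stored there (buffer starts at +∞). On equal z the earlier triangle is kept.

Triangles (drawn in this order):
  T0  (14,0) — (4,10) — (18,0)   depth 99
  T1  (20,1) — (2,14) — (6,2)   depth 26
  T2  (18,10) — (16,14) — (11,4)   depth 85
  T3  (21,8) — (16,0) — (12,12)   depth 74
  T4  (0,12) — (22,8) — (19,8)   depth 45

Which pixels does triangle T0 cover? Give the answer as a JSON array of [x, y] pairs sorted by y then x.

T0:
  2·area = 40  (B↔C swapped to make it positive)
  edge (14, 0)→(18, 0): d=(4,0) top-left  bias=+0
  edge (18, 0)→(4, 10): d=(-14,10) right/bottom  bias=-1
  edge (4, 10)→(14, 0): d=(10,-10) top-left  bias=+0
    (6,0)@(13, 1): e=[4,36,0] → #  [on edge]
    (7,0)@(15, 1): e=[4,16,20] → #
    (8,0)@(17, 1): e=[4,-4,40] → ·
    (5,1)@(11, 3): e=[12,28,0] → #  [on edge]
    (7,1)@(15, 3): e=[12,-12,40] → ·
    (4,2)@(9, 5): e=[20,20,0] → #  [on edge]
    (5,2)@(11, 5): e=[20,0,20] → ·  [on edge]
    (6,2)@(13, 5): e=[20,-20,40] → ·
    (3,3)@(7, 7): e=[28,12,0] → #  [on edge]
    (4,3)@(9, 7): e=[28,-8,20] → ·
    (2,4)@(5, 9): e=[36,4,0] → #  [on edge]
    (3,4)@(7, 9): e=[36,-16,20] → ·
    (1,5)@(3, 11): e=[44,-4,0] → ·  [on edge]
    (0,6)@(1, 13): e=[52,-12,0] → ·  [on edge]
  covered (7 px):
    · · · · · · # # · · ·
    · · · · · # # · · · ·
    · · · · # · · · · · ·
    · · · # · · · · · · ·
    · · # · · · · · · · ·
    · · · · · · · · · · ·
    · · · · · · · · · · ·
T1:
  2·area = 164
  edge (20, 1)→(2, 14): d=(-18,13) right/bottom  bias=-1
  edge (2, 14)→(6, 2): d=(4,-12) top-left  bias=+0
  edge (6, 2)→(20, 1): d=(14,-1) top-left  bias=+0
    (3,1)@(7, 3): e=[133,16,15] → #
    (4,1)@(9, 3): e=[107,40,17] → #
    (5,1)@(11, 3): e=[81,64,19] → #
    (6,1)@(13, 3): e=[55,88,21] → #
    (7,1)@(15, 3): e=[29,112,23] → #
    (8,1)@(17, 3): e=[3,136,25] → #
    (9,1)@(19, 3): e=[-23,160,27] → ·
    (2,2)@(5, 5): e=[123,0,41] → #  [on edge]
    (7,2)@(15, 5): e=[-7,120,51] → ·
    (8,2)@(17, 5): e=[-33,144,53] → ·
    (2,3)@(5, 7): e=[87,8,69] → #
    (6,3)@(13, 7): e=[-17,104,77] → ·
    (1,5)@(3, 11): e=[41,0,123] → #  [on edge]
  covered (20 px):
    · · · · · · · · · · ·
    · · · # # # # # # · ·
    · · # # # # # · · · ·
    · · # # # # · · · · ·
    · · # # · · · · · · ·
    · # # · · · · · · · ·
    · # · · · · · · · · ·
T2:
  2·area = 40
  edge (18, 10)→(16, 14): d=(-2,4) right/bottom  bias=-1
  edge (16, 14)→(11, 4): d=(-5,-10) top-left  bias=+0
  edge (11, 4)→(18, 10): d=(7,6) right/bottom  bias=-1
    (6,3)@(13, 7): e=[26,5,9] → #
    (7,3)@(15, 7): e=[18,25,-3] → ·
    (6,4)@(13, 9): e=[22,-5,23] → ·
    (7,4)@(15, 9): e=[14,15,11] → #
    (8,4)@(17, 9): e=[6,35,-1] → ·
    (7,5)@(15, 11): e=[10,5,25] → #
    (8,5)@(17, 11): e=[2,25,13] → #
    (9,5)@(19, 11): e=[-6,45,1] → ·
    (7,6)@(15, 13): e=[6,-5,39] → ·
    (8,6)@(17, 13): e=[-2,15,27] → ·
  covered (4 px):
    · · · · · · · · · · ·
    · · · · · · · · · · ·
    · · · · · · · · · · ·
    · · · · · · # · · · ·
    · · · · · · · # · · ·
    · · · · · · · # # · ·
    · · · · · · · · · · ·
T3:
  2·area = 92  (B↔C swapped to make it positive)
  edge (21, 8)→(12, 12): d=(-9,4) right/bottom  bias=-1
  edge (12, 12)→(16, 0): d=(4,-12) top-left  bias=+0
  edge (16, 0)→(21, 8): d=(5,8) right/bottom  bias=-1
    (7,1)@(15, 3): e=[69,0,23] → #  [on edge]
    (8,1)@(17, 3): e=[61,24,7] → #
    (9,1)@(19, 3): e=[53,48,-9] → ·
    (7,2)@(15, 5): e=[51,8,33] → #
    (9,2)@(19, 5): e=[35,56,1] → #
    (10,2)@(21, 5): e=[27,80,-15] → ·
    (7,3)@(15, 7): e=[33,16,43] → #
    (10,3)@(21, 7): e=[9,88,-5] → ·
    (6,4)@(13, 9): e=[23,0,69] → #  [on edge]
    (9,4)@(19, 9): e=[-1,72,21] → ·
    (6,5)@(13, 11): e=[5,8,79] → #
    (7,5)@(15, 11): e=[-3,32,63] → ·
  covered (12 px):
    · · · · · · · · · · ·
    · · · · · · · # # · ·
    · · · · · · · # # # ·
    · · · · · · · # # # ·
    · · · · · · # # # · ·
    · · · · · · # · · · ·
    · · · · · · · · · · ·
T4:
  2·area = 12  (B↔C swapped to make it positive)
  edge (0, 12)→(19, 8): d=(19,-4) top-left  bias=+0
  edge (19, 8)→(22, 8): d=(3,0) top-left  bias=+0
  edge (22, 8)→(0, 12): d=(-22,4) right/bottom  bias=-1
    (7,4)@(15, 9): e=[3,3,6] → #
    (8,4)@(17, 9): e=[11,3,-2] → ·
    (2,5)@(5, 11): e=[1,9,2] → #
    (3,5)@(7, 11): e=[9,9,-6] → ·
    (7,5)@(15, 11): e=[41,9,-38] → ·
    (2,6)@(5, 13): e=[39,15,-42] → ·
  covered (2 px):
    · · · · · · · · · · ·
    · · · · · · · · · · ·
    · · · · · · · · · · ·
    · · · · · · · · · · ·
    · · · · · · · # · · ·
    · · # · · · · · · · ·
    · · · · · · · · · · ·

Result: [[6,0],[7,0],[5,1],[6,1],[4,2],[3,3],[2,4]]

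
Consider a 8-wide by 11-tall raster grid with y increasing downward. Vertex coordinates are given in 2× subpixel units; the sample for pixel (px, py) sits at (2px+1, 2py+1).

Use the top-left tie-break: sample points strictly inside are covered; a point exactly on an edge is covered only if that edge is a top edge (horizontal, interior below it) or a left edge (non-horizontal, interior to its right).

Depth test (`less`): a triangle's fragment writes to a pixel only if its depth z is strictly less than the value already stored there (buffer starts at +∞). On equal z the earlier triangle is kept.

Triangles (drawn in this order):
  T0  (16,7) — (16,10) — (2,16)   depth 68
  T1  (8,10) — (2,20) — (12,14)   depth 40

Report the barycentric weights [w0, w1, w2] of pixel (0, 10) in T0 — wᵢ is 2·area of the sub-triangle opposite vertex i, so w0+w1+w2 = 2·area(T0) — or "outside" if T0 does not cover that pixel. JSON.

T0:
  2·area = 42
  edge (16, 7)→(16, 10): d=(0,3) right/bottom  bias=-1
  edge (16, 10)→(2, 16): d=(-14,6) right/bottom  bias=-1
  edge (2, 16)→(16, 7): d=(14,-9) top-left  bias=+0
    (6,4)@(13, 9): e=[9,32,1] → █
    (7,4)@(15, 9): e=[3,20,19] → █
    (5,5)@(11, 11): e=[15,16,11] → █
    (7,5)@(15, 11): e=[3,-8,47] → ·
    (3,6)@(7, 13): e=[27,12,3] → █
    (4,6)@(9, 13): e=[21,0,21] → ·  [on edge]
    (5,6)@(11, 13): e=[15,-12,39] → ·
    (6,6)@(13, 13): e=[9,-24,57] → ·
    (3,7)@(7, 15): e=[27,-16,31] → ·
  covered (5 px):
    · · · · · · · ·
    · · · · · · · ·
    · · · · · · · ·
    · · · · · · · ·
    · · · · · · █ █
    · · · · · █ █ ·
    · · · █ · · · ·
    · · · · · · · ·
    · · · · · · · ·
    · · · · · · · ·
    · · · · · · · ·
T1:
  2·area = 64  (B↔C swapped to make it positive)
  edge (8, 10)→(12, 14): d=(4,4) right/bottom  bias=-1
  edge (12, 14)→(2, 20): d=(-10,6) right/bottom  bias=-1
  edge (2, 20)→(8, 10): d=(6,-10) top-left  bias=+0
    (0,1)@(1, 3): e=[0,176,-112] → ·  [on edge]
    (1,2)@(3, 5): e=[0,144,-80] → ·  [on edge]
    (5,2)@(11, 5): e=[-32,96,0] → ·  [on edge]
    (2,3)@(5, 7): e=[0,112,-48] → ·  [on edge]
    (3,4)@(7, 9): e=[0,80,-16] → ·  [on edge]
    (4,5)@(9, 11): e=[0,48,16] → ·  [on edge]
    (3,6)@(7, 13): e=[16,40,8] → █
    (4,6)@(9, 13): e=[8,28,28] → █
    (5,6)@(11, 13): e=[0,16,48] → ·  [on edge]
    (2,7)@(5, 15): e=[32,32,0] → █  [on edge]
    (5,7)@(11, 15): e=[8,-4,60] → ·
    (6,7)@(13, 15): e=[0,-16,80] → ·  [on edge]
    (3,8)@(7, 17): e=[32,0,32] → ·  [on edge]
    (7,8)@(15, 17): e=[0,-48,112] → ·  [on edge]
  covered (7 px):
    · · · · · · · ·
    · · · · · · · ·
    · · · · · · · ·
    · · · · · · · ·
    · · · · · · · ·
    · · · · · · · ·
    · · · █ █ · · ·
    · · █ █ █ · · ·
    · · █ · · · · ·
    · █ · · · · · ·
    · · · · · · · ·

Answer: "outside"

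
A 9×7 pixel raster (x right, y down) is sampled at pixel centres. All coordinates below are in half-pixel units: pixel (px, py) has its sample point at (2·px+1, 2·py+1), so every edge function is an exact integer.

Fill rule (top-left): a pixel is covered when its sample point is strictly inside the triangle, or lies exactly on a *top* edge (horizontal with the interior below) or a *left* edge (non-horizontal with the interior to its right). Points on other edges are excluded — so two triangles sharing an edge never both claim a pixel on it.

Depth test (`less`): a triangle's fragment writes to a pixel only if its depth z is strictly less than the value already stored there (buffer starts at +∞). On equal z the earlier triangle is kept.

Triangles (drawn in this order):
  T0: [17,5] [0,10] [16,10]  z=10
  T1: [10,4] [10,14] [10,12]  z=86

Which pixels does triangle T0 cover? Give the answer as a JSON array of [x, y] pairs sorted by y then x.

T0:
  2·area = 80  (B↔C swapped to make it positive)
  edge (17, 5)→(16, 10): d=(-1,5) right/bottom  bias=-1
  edge (16, 10)→(0, 10): d=(-16,0) right/bottom  bias=-1
  edge (0, 10)→(17, 5): d=(17,-5) top-left  bias=+0
    (8,2)@(17, 5): e=[0,80,0] → ·  [on edge]
    (5,3)@(11, 7): e=[28,48,4] → █
    (6,3)@(13, 7): e=[18,48,14] → █
    (7,3)@(15, 7): e=[8,48,24] → █
    (8,3)@(17, 7): e=[-2,48,34] → ·
    (2,4)@(5, 9): e=[56,16,8] → █
    (3,4)@(7, 9): e=[46,16,18] → █
    (4,4)@(9, 9): e=[36,16,28] → █
    (8,4)@(17, 9): e=[-4,16,68] → ·
    (2,5)@(5, 11): e=[54,-16,42] → ·
    (3,5)@(7, 11): e=[44,-16,52] → ·
    (4,5)@(9, 11): e=[34,-16,62] → ·
  covered (9 px):
    · · · · · · · · ·
    · · · · · · · · ·
    · · · · · · · · ·
    · · · · · █ █ █ ·
    · · █ █ █ █ █ █ ·
    · · · · · · · · ·
    · · · · · · · · ·
T1:
  degenerate (2·area = 0) — covers nothing

Answer: [[5,3],[6,3],[7,3],[2,4],[3,4],[4,4],[5,4],[6,4],[7,4]]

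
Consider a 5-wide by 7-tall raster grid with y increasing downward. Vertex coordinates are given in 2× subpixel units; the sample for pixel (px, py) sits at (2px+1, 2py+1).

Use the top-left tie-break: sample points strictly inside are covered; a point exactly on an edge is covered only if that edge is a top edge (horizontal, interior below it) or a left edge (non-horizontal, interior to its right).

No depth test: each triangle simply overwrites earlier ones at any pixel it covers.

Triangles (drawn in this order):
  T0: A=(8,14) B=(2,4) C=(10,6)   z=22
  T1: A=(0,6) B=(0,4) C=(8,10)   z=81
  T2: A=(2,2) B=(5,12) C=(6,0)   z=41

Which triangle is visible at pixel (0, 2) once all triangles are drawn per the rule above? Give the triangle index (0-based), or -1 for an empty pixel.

T0:
  2·area = 68
  edge (8, 14)→(2, 4): d=(-6,-10) top-left  bias=+0
  edge (2, 4)→(10, 6): d=(8,2) right/bottom  bias=-1
  edge (10, 6)→(8, 14): d=(-2,8) right/bottom  bias=-1
    (1,2)@(3, 5): e=[4,6,58] → █
    (2,2)@(5, 5): e=[24,2,42] → █
    (3,2)@(7, 5): e=[44,-2,26] → ·
    (1,3)@(3, 7): e=[-8,22,54] → ·
    (2,3)@(5, 7): e=[12,18,38] → █
    (3,3)@(7, 7): e=[32,14,22] → █
    (4,3)@(9, 7): e=[52,10,6] → █
    (2,4)@(5, 9): e=[0,34,34] → █  [on edge]
    (2,5)@(5, 11): e=[-12,50,30] → ·
    (3,5)@(7, 11): e=[8,46,14] → █
    (4,5)@(9, 11): e=[28,42,-2] → ·
    (3,6)@(7, 13): e=[-4,62,10] → ·
  covered (9 px):
    · · · · ·
    · · · · ·
    · █ █ · ·
    · · █ █ █
    · · █ █ █
    · · · █ ·
    · · · · ·
T1:
  2·area = 16
  edge (0, 6)→(0, 4): d=(0,-2) top-left  bias=+0
  edge (0, 4)→(8, 10): d=(8,6) right/bottom  bias=-1
  edge (8, 10)→(0, 6): d=(-8,-4) top-left  bias=+0
    (0,2)@(1, 5): e=[2,2,12] → █
    (1,2)@(3, 5): e=[6,-10,20] → ·
    (0,3)@(1, 7): e=[2,18,-4] → ·
    (1,3)@(3, 7): e=[6,6,4] → █
    (2,3)@(5, 7): e=[10,-6,12] → ·
    (1,4)@(3, 9): e=[6,22,-12] → ·
  covered (2 px):
    · · · · ·
    · · · · ·
    █ · · · ·
    · █ · · ·
    · · · · ·
    · · · · ·
    · · · · ·
T2:
  2·area = 46  (B↔C swapped to make it positive)
  edge (2, 2)→(6, 0): d=(4,-2) top-left  bias=+0
  edge (6, 0)→(5, 12): d=(-1,12) right/bottom  bias=-1
  edge (5, 12)→(2, 2): d=(-3,-10) top-left  bias=+0
    (2,0)@(5, 1): e=[2,11,33] → █
    (3,0)@(7, 1): e=[6,-13,53] → ·
    (1,1)@(3, 3): e=[6,33,7] → █
    (3,1)@(7, 3): e=[14,-15,47] → ·
    (1,2)@(3, 5): e=[14,31,1] → █
    (3,2)@(7, 5): e=[22,-17,41] → ·
    (1,3)@(3, 7): e=[22,29,-5] → ·
    (2,3)@(5, 7): e=[26,5,15] → █
    (3,3)@(7, 7): e=[30,-19,35] → ·
    (2,4)@(5, 9): e=[34,3,9] → █
    (3,4)@(7, 9): e=[38,-21,29] → ·
    (2,5)@(5, 11): e=[42,1,3] → █
  covered (8 px):
    · · █ · ·
    · █ █ · ·
    · █ █ · ·
    · · █ · ·
    · · █ · ·
    · · █ · ·
    · · · · ·

Z-buffer (winner per pixel, '.' = empty):
  . . 2 . .
  . 2 2 . .
  1 2 2 . .
  . 1 2 0 0
  . . 2 0 0
  . . 2 0 .
  . . . . .

Result: 1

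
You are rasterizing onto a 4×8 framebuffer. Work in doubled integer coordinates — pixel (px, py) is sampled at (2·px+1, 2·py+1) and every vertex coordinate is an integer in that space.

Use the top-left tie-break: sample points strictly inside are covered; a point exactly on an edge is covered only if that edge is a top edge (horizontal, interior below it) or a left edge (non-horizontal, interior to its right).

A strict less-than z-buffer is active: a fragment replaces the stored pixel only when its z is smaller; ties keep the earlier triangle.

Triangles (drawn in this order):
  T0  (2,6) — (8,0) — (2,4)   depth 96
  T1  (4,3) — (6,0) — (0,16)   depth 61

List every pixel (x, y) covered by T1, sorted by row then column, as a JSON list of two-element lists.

T0:
  2·area = 12  (B↔C swapped to make it positive)
  edge (2, 6)→(2, 4): d=(0,-2) top-left  bias=+0
  edge (2, 4)→(8, 0): d=(6,-4) top-left  bias=+0
  edge (8, 0)→(2, 6): d=(-6,6) right/bottom  bias=-1
    (3,0)@(7, 1): e=[10,2,0] → ·  [on edge]
    (2,1)@(5, 3): e=[6,6,0] → ·  [on edge]
    (1,2)@(3, 5): e=[2,10,0] → ·  [on edge]
    (0,3)@(1, 7): e=[-2,14,0] → ·  [on edge]
  covered (0 px):
    · · · ·
    · · · ·
    · · · ·
    · · · ·
    · · · ·
    · · · ·
    · · · ·
    · · · ·
T1:
  2·area = 14
  edge (4, 3)→(6, 0): d=(2,-3) top-left  bias=+0
  edge (6, 0)→(0, 16): d=(-6,16) right/bottom  bias=-1
  edge (0, 16)→(4, 3): d=(4,-13) top-left  bias=+0
    (1,3)@(3, 7): e=[5,6,3] → █
    (2,3)@(5, 7): e=[11,-26,29] → ·
    (1,4)@(3, 9): e=[9,-6,11] → ·
    (0,6)@(1, 13): e=[11,2,1] → █
    (1,6)@(3, 13): e=[17,-30,27] → ·
    (0,7)@(1, 15): e=[15,-10,9] → ·
  covered (2 px):
    · · · ·
    · · · ·
    · · · ·
    · █ · ·
    · · · ·
    · · · ·
    █ · · ·
    · · · ·

Answer: [[1,3],[0,6]]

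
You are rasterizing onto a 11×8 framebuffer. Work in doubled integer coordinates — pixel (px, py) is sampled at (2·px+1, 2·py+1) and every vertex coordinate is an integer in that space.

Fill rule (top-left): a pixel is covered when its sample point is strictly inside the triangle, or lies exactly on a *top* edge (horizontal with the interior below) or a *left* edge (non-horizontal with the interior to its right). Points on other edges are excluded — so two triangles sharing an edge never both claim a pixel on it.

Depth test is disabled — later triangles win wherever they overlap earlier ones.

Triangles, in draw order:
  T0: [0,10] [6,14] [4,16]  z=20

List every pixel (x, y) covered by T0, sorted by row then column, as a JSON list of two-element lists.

T0:
  2·area = 20
  edge (0, 10)→(6, 14): d=(6,4) right/bottom  bias=-1
  edge (6, 14)→(4, 16): d=(-2,2) right/bottom  bias=-1
  edge (4, 16)→(0, 10): d=(-4,-6) top-left  bias=+0
    (9,0)@(19, 1): e=[-130,0,150] → ·  [on edge]
    (8,1)@(17, 3): e=[-110,0,130] → ·  [on edge]
    (7,2)@(15, 5): e=[-90,0,110] → ·  [on edge]
    (6,3)@(13, 7): e=[-70,0,90] → ·  [on edge]
    (5,4)@(11, 9): e=[-50,0,70] → ·  [on edge]
    (0,5)@(1, 11): e=[2,16,2] → █
    (1,5)@(3, 11): e=[-6,12,14] → ·
    (4,5)@(9, 11): e=[-30,0,50] → ·  [on edge]
    (0,6)@(1, 13): e=[14,12,-6] → ·
    (1,6)@(3, 13): e=[6,8,6] → █
    (2,6)@(5, 13): e=[-2,4,18] → ·
    (3,6)@(7, 13): e=[-10,0,30] → ·  [on edge]
    (2,7)@(5, 15): e=[10,0,10] → ·  [on edge]
  covered (2 px):
    · · · · · · · · · · ·
    · · · · · · · · · · ·
    · · · · · · · · · · ·
    · · · · · · · · · · ·
    · · · · · · · · · · ·
    █ · · · · · · · · · ·
    · █ · · · · · · · · ·
    · · · · · · · · · · ·

Result: [[0,5],[1,6]]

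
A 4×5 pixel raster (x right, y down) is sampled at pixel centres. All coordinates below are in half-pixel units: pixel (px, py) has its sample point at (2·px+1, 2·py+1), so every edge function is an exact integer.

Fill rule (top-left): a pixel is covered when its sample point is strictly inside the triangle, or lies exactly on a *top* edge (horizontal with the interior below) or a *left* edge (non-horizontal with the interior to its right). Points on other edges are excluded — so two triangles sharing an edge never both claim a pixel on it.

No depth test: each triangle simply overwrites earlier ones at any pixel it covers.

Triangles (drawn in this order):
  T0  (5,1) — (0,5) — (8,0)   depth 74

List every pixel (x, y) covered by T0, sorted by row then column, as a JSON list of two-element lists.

T0:
  2·area = 7  (B↔C swapped to make it positive)
  edge (5, 1)→(8, 0): d=(3,-1) top-left  bias=+0
  edge (8, 0)→(0, 5): d=(-8,5) right/bottom  bias=-1
  edge (0, 5)→(5, 1): d=(5,-4) top-left  bias=+0
    (2,0)@(5, 1): e=[0,7,0] → #  [on edge]
    (3,0)@(7, 1): e=[2,-3,8] → ·
    (1,1)@(3, 3): e=[4,1,2] → #
    (2,1)@(5, 3): e=[6,-9,10] → ·
    (1,2)@(3, 5): e=[10,-15,12] → ·
  covered (2 px):
    · · # ·
    · # · ·
    · · · ·
    · · · ·
    · · · ·

Answer: [[2,0],[1,1]]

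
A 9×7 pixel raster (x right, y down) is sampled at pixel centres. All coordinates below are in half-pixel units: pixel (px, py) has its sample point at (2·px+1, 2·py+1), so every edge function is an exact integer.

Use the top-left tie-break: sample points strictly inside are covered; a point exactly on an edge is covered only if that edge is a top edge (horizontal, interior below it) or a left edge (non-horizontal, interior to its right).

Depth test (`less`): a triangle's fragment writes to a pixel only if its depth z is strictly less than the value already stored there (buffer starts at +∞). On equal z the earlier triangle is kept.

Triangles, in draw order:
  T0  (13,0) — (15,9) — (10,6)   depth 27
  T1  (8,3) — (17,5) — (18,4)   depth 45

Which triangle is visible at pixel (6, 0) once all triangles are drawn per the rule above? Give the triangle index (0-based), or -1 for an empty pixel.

T0:
  2·area = 39
  edge (13, 0)→(15, 9): d=(2,9) right/bottom  bias=-1
  edge (15, 9)→(10, 6): d=(-5,-3) top-left  bias=+0
  edge (10, 6)→(13, 0): d=(3,-6) top-left  bias=+0
    (6,0)@(13, 1): e=[2,34,3] → █
    (7,0)@(15, 1): e=[-16,40,15] → ·
    (2,1)@(5, 3): e=[78,0,-39] → ·  [on edge]
    (6,1)@(13, 3): e=[6,24,9] → █
    (7,1)@(15, 3): e=[-12,30,21] → ·
    (5,2)@(11, 5): e=[28,8,3] → █
    (7,2)@(15, 5): e=[-8,20,27] → ·
    (5,3)@(11, 7): e=[32,-2,9] → ·
    (6,3)@(13, 7): e=[14,4,21] → █
    (7,3)@(15, 7): e=[-4,10,33] → ·
    (6,4)@(13, 9): e=[18,-6,27] → ·
    (7,4)@(15, 9): e=[0,0,39] → ·  [on edge]
  covered (5 px):
    · · · · · · █ · ·
    · · · · · · █ · ·
    · · · · · █ █ · ·
    · · · · · · █ · ·
    · · · · · · · · ·
    · · · · · · · · ·
    · · · · · · · · ·
T1:
  2·area = 11  (B↔C swapped to make it positive)
  edge (8, 3)→(18, 4): d=(10,1) right/bottom  bias=-1
  edge (18, 4)→(17, 5): d=(-1,1) right/bottom  bias=-1
  edge (17, 5)→(8, 3): d=(-9,-2) top-left  bias=+0
    (8,2)@(17, 5): e=[11,0,0] → ·  [on edge]
    (7,3)@(15, 7): e=[33,0,-22] → ·  [on edge]
    (6,4)@(13, 9): e=[55,0,-44] → ·  [on edge]
    (5,5)@(11, 11): e=[77,0,-66] → ·  [on edge]
    (4,6)@(9, 13): e=[99,0,-88] → ·  [on edge]
  covered (0 px):
    · · · · · · · · ·
    · · · · · · · · ·
    · · · · · · · · ·
    · · · · · · · · ·
    · · · · · · · · ·
    · · · · · · · · ·
    · · · · · · · · ·

Z-buffer (winner per pixel, '.' = empty):
  . . . . . . 0 . .
  . . . . . . 0 . .
  . . . . . 0 0 . .
  . . . . . . 0 . .
  . . . . . . . . .
  . . . . . . . . .
  . . . . . . . . .

Answer: 0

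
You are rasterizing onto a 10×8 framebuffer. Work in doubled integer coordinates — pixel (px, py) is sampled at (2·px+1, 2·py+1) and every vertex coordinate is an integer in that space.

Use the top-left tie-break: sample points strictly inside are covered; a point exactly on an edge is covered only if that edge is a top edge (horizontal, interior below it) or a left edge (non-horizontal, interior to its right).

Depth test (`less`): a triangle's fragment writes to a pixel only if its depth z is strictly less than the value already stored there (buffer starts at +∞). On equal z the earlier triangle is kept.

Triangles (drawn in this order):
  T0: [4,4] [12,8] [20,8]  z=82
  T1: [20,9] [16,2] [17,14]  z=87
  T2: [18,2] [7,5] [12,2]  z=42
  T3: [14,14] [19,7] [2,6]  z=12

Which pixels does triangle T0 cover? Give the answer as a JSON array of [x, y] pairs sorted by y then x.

T0:
  2·area = 32  (B↔C swapped to make it positive)
  edge (4, 4)→(20, 8): d=(16,4) right/bottom  bias=-1
  edge (20, 8)→(12, 8): d=(-8,0) right/bottom  bias=-1
  edge (12, 8)→(4, 4): d=(-8,-4) top-left  bias=+0
    (3,2)@(7, 5): e=[4,24,4] → █
    (4,2)@(9, 5): e=[-4,24,12] → ·
    (3,3)@(7, 7): e=[36,8,-12] → ·
    (5,3)@(11, 7): e=[20,8,4] → █
    (6,3)@(13, 7): e=[12,8,12] → █
    (7,3)@(15, 7): e=[4,8,20] → █
    (8,3)@(17, 7): e=[-4,8,28] → ·
    (5,4)@(11, 9): e=[52,-8,-12] → ·
    (6,4)@(13, 9): e=[44,-8,-4] → ·
    (7,4)@(15, 9): e=[36,-8,4] → ·
  covered (4 px):
    · · · · · · · · · ·
    · · · · · · · · · ·
    · · · █ · · · · · ·
    · · · · · █ █ █ · ·
    · · · · · · · · · ·
    · · · · · · · · · ·
    · · · · · · · · · ·
    · · · · · · · · · ·
T1:
  2·area = 41  (B↔C swapped to make it positive)
  edge (20, 9)→(17, 14): d=(-3,5) right/bottom  bias=-1
  edge (17, 14)→(16, 2): d=(-1,-12) top-left  bias=+0
  edge (16, 2)→(20, 9): d=(4,7) right/bottom  bias=-1
    (8,2)@(17, 5): e=[27,9,5] → █
    (9,2)@(19, 5): e=[17,33,-9] → ·
    (8,3)@(17, 7): e=[21,7,13] → █
    (9,3)@(19, 7): e=[11,31,-1] → ·
    (8,4)@(17, 9): e=[15,5,21] → █
    (9,4)@(19, 9): e=[5,29,7] → █
    (8,5)@(17, 11): e=[9,3,29] → █
    (9,5)@(19, 11): e=[-1,27,15] → ·
    (8,6)@(17, 13): e=[3,1,37] → █
    (9,6)@(19, 13): e=[-7,25,23] → ·
    (8,7)@(17, 15): e=[-3,-1,45] → ·
  covered (6 px):
    · · · · · · · · · ·
    · · · · · · · · · ·
    · · · · · · · · █ ·
    · · · · · · · · █ ·
    · · · · · · · · █ █
    · · · · · · · · █ ·
    · · · · · · · · █ ·
    · · · · · · · · · ·
T2:
  2·area = 18
  edge (18, 2)→(7, 5): d=(-11,3) right/bottom  bias=-1
  edge (7, 5)→(12, 2): d=(5,-3) top-left  bias=+0
  edge (12, 2)→(18, 2): d=(6,0) top-left  bias=+0
    (5,1)@(11, 3): e=[10,2,6] → █
    (6,1)@(13, 3): e=[4,8,6] → █
    (7,1)@(15, 3): e=[-2,14,6] → ·
    (3,2)@(7, 5): e=[0,0,18] → ·  [on edge]
    (5,2)@(11, 5): e=[-12,12,18] → ·
    (6,2)@(13, 5): e=[-18,18,18] → ·
  covered (2 px):
    · · · · · · · · · ·
    · · · · · █ █ · · ·
    · · · · · · · · · ·
    · · · · · · · · · ·
    · · · · · · · · · ·
    · · · · · · · · · ·
    · · · · · · · · · ·
    · · · · · · · · · ·
T3:
  2·area = 124  (B↔C swapped to make it positive)
  edge (14, 14)→(2, 6): d=(-12,-8) top-left  bias=+0
  edge (2, 6)→(19, 7): d=(17,1) right/bottom  bias=-1
  edge (19, 7)→(14, 14): d=(-5,7) right/bottom  bias=-1
    (2,3)@(5, 7): e=[12,14,98] → █
    (3,3)@(7, 7): e=[28,12,84] → █
    (4,3)@(9, 7): e=[44,10,70] → █
    (5,3)@(11, 7): e=[60,8,56] → █
    (6,3)@(13, 7): e=[76,6,42] → █
    (7,3)@(15, 7): e=[92,4,28] → █
    (8,3)@(17, 7): e=[108,2,14] → █
    (9,3)@(19, 7): e=[124,0,0] → ·  [on edge]
    (2,4)@(5, 9): e=[-12,48,88] → ·
    (3,4)@(7, 9): e=[4,46,74] → █
    (9,4)@(19, 9): e=[100,34,-10] → ·
    (3,5)@(7, 11): e=[-20,80,64] → ·
  covered (17 px):
    · · · · · · · · · ·
    · · · · · · · · · ·
    · · · · · · · · · ·
    · · █ █ █ █ █ █ █ ·
    · · · █ █ █ █ █ █ ·
    · · · · · █ █ █ · ·
    · · · · · · █ · · ·
    · · · · · · · · · ·

Answer: [[3,2],[5,3],[6,3],[7,3]]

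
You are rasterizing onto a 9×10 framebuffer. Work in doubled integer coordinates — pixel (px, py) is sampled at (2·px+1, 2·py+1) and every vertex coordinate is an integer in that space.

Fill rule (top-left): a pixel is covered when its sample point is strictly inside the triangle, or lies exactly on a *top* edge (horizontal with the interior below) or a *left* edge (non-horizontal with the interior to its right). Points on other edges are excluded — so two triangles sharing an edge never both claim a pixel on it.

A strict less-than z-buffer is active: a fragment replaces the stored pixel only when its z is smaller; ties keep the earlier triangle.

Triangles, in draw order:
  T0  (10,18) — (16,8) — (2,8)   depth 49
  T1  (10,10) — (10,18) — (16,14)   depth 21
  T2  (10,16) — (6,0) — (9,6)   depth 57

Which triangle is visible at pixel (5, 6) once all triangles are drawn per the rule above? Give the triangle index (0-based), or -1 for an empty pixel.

T0:
  2·area = 140  (B↔C swapped to make it positive)
  edge (10, 18)→(2, 8): d=(-8,-10) top-left  bias=+0
  edge (2, 8)→(16, 8): d=(14,0) top-left  bias=+0
  edge (16, 8)→(10, 18): d=(-6,10) right/bottom  bias=-1
    (1,4)@(3, 9): e=[2,14,124] → #
    (2,4)@(5, 9): e=[22,14,104] → #
    (3,4)@(7, 9): e=[42,14,84] → #
    (4,4)@(9, 9): e=[62,14,64] → #
    (5,4)@(11, 9): e=[82,14,44] → #
    (6,4)@(13, 9): e=[102,14,24] → #
    (7,4)@(15, 9): e=[122,14,4] → #
    (8,4)@(17, 9): e=[142,14,-16] → ·
    (1,5)@(3, 11): e=[-14,42,112] → ·
    (2,5)@(5, 11): e=[6,42,92] → #
    (7,5)@(15, 11): e=[106,42,-8] → ·
    (2,6)@(5, 13): e=[-10,70,80] → ·
    (6,6)@(13, 13): e=[70,70,0] → ·  [on edge]
  covered (17 px):
    · · · · · · · · ·
    · · · · · · · · ·
    · · · · · · · · ·
    · · · · · · · · ·
    · # # # # # # # ·
    · · # # # # # · ·
    · · · # # # · · ·
    · · · · # # · · ·
    · · · · · · · · ·
    · · · · · · · · ·
T1:
  2·area = 48  (B↔C swapped to make it positive)
  edge (10, 10)→(16, 14): d=(6,4) right/bottom  bias=-1
  edge (16, 14)→(10, 18): d=(-6,4) right/bottom  bias=-1
  edge (10, 18)→(10, 10): d=(0,-8) top-left  bias=+0
    (5,5)@(11, 11): e=[2,38,8] → #
    (6,5)@(13, 11): e=[-6,30,24] → ·
    (5,6)@(11, 13): e=[14,26,8] → #
    (6,6)@(13, 13): e=[6,18,24] → #
    (7,6)@(15, 13): e=[-2,10,40] → ·
    (5,7)@(11, 15): e=[26,14,8] → #
    (7,7)@(15, 15): e=[10,-2,40] → ·
    (5,8)@(11, 17): e=[38,2,8] → #
    (6,8)@(13, 17): e=[30,-6,24] → ·
    (5,9)@(11, 19): e=[50,-10,8] → ·
  covered (6 px):
    · · · · · · · · ·
    · · · · · · · · ·
    · · · · · · · · ·
    · · · · · · · · ·
    · · · · · · · · ·
    · · · · · # · · ·
    · · · · · # # · ·
    · · · · · # # · ·
    · · · · · # · · ·
    · · · · · · · · ·
T2:
  2·area = 24
  edge (10, 16)→(6, 0): d=(-4,-16) top-left  bias=+0
  edge (6, 0)→(9, 6): d=(3,6) right/bottom  bias=-1
  edge (9, 6)→(10, 16): d=(1,10) right/bottom  bias=-1
    (3,1)@(7, 3): e=[4,3,17] → #
    (4,1)@(9, 3): e=[36,-9,-3] → ·
    (3,2)@(7, 5): e=[-4,9,19] → ·
    (4,3)@(9, 7): e=[20,3,1] → #
    (5,3)@(11, 7): e=[52,-9,-19] → ·
    (4,4)@(9, 9): e=[12,9,3] → #
    (5,4)@(11, 9): e=[44,-3,-17] → ·
    (4,5)@(9, 11): e=[4,15,5] → #
    (5,5)@(11, 11): e=[36,3,-15] → ·
    (4,6)@(9, 13): e=[-4,21,7] → ·
  covered (4 px):
    · · · · · · · · ·
    · · · # · · · · ·
    · · · · · · · · ·
    · · · · # · · · ·
    · · · · # · · · ·
    · · · · # · · · ·
    · · · · · · · · ·
    · · · · · · · · ·
    · · · · · · · · ·
    · · · · · · · · ·

Z-buffer (winner per pixel, '.' = empty):
  . . . . . . . . .
  . . . 2 . . . . .
  . . . . . . . . .
  . . . . 2 . . . .
  . 0 0 0 0 0 0 0 .
  . . 0 0 0 1 0 . .
  . . . 0 0 1 1 . .
  . . . . 0 1 1 . .
  . . . . . 1 . . .
  . . . . . . . . .

Final: 1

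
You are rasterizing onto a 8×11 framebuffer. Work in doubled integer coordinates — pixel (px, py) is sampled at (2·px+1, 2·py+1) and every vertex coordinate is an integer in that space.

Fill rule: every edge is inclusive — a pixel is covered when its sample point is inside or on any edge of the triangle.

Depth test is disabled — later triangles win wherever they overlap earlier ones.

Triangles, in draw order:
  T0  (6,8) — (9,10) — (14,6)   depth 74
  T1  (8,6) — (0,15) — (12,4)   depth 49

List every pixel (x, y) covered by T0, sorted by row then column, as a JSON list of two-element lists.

T0:
  2·area = 22  (B↔C swapped to make it positive)
  edge (6, 8)→(14, 6): d=(8,-2) inclusive
  edge (14, 6)→(9, 10): d=(-5,4) inclusive
  edge (9, 10)→(6, 8): d=(-3,-2) inclusive
    (5,3)@(11, 7): e=[2,7,13] → █
    (6,3)@(13, 7): e=[6,-1,17] → ·
    (4,4)@(9, 9): e=[14,5,3] → █
    (5,4)@(11, 9): e=[18,-3,7] → ·
    (4,5)@(9, 11): e=[30,-5,-3] → ·
  covered (2 px):
    · · · · · · · ·
    · · · · · · · ·
    · · · · · · · ·
    · · · · · █ · ·
    · · · · █ · · ·
    · · · · · · · ·
    · · · · · · · ·
    · · · · · · · ·
    · · · · · · · ·
    · · · · · · · ·
    · · · · · · · ·
T1:
  2·area = 20  (B↔C swapped to make it positive)
  edge (8, 6)→(12, 4): d=(4,-2) inclusive
  edge (12, 4)→(0, 15): d=(-12,11) inclusive
  edge (0, 15)→(8, 6): d=(8,-9) inclusive
  covered (0 px):
    · · · · · · · ·
    · · · · · · · ·
    · · · · · · · ·
    · · · · · · · ·
    · · · · · · · ·
    · · · · · · · ·
    · · · · · · · ·
    · · · · · · · ·
    · · · · · · · ·
    · · · · · · · ·
    · · · · · · · ·

Answer: [[5,3],[4,4]]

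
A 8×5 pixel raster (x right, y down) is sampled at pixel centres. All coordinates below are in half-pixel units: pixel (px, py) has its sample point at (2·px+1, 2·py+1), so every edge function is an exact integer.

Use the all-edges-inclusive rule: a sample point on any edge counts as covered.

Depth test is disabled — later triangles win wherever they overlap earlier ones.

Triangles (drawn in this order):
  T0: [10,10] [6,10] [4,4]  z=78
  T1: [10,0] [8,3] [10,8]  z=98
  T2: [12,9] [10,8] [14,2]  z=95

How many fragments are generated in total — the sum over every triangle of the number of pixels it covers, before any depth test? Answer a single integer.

T0:
  2·area = 24
  edge (10, 10)→(6, 10): d=(-4,0) inclusive
  edge (6, 10)→(4, 4): d=(-2,-6) inclusive
  edge (4, 4)→(10, 10): d=(6,6) inclusive
    (0,0)@(1, 1): e=[36,-12,0] → .  [on edge]
    (1,0)@(3, 1): e=[36,0,-12] → .  [on edge]
    (1,1)@(3, 3): e=[28,-4,0] → .  [on edge]
    (2,2)@(5, 5): e=[20,4,0] → X  [on edge]
    (3,2)@(7, 5): e=[20,16,-12] → .
    (2,3)@(5, 7): e=[12,0,12] → X  [on edge]
    (3,3)@(7, 7): e=[12,12,0] → X  [on edge]
    (4,3)@(9, 7): e=[12,24,-12] → .
    (2,4)@(5, 9): e=[4,-4,24] → .
    (3,4)@(7, 9): e=[4,8,12] → X
    (4,4)@(9, 9): e=[4,20,0] → X  [on edge]
    (5,4)@(11, 9): e=[4,32,-12] → .
  covered (5 px):
    . . . . . . . .
    . . . . . . . .
    . . X . . . . .
    . . X X . . . .
    . . . X X . . .
T1:
  2·area = 16  (B↔C swapped to make it positive)
  edge (10, 0)→(10, 8): d=(0,8) inclusive
  edge (10, 8)→(8, 3): d=(-2,-5) inclusive
  edge (8, 3)→(10, 0): d=(2,-3) inclusive
    (4,1)@(9, 3): e=[8,5,3] → X
    (5,1)@(11, 3): e=[-8,15,9] → .
    (4,2)@(9, 5): e=[8,1,7] → X
    (5,2)@(11, 5): e=[-8,11,13] → .
    (4,3)@(9, 7): e=[8,-3,11] → .
  covered (2 px):
    . . . . . . . .
    . . . . X . . .
    . . . . X . . .
    . . . . . . . .
    . . . . . . . .
T2:
  2·area = 16
  edge (12, 9)→(10, 8): d=(-2,-1) inclusive
  edge (10, 8)→(14, 2): d=(4,-6) inclusive
  edge (14, 2)→(12, 9): d=(-2,7) inclusive
    (6,2)@(13, 5): e=[9,6,1] → X
    (7,2)@(15, 5): e=[11,18,-13] → .
    (5,3)@(11, 7): e=[3,2,11] → X
    (6,3)@(13, 7): e=[5,14,-3] → .
    (5,4)@(11, 9): e=[-1,10,7] → .
  covered (2 px):
    . . . . . . . .
    . . . . . . . .
    . . . . . . X .
    . . . . . X . .
    . . . . . . . .

Final: 9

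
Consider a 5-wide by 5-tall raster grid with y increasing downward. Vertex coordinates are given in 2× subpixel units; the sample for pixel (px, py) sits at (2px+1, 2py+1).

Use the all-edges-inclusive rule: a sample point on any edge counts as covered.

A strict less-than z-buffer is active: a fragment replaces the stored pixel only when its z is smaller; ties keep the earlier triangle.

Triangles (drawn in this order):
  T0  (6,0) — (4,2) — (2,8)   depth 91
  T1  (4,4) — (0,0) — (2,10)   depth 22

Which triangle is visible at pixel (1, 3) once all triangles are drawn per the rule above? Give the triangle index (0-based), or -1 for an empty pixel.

T0:
  2·area = 8  (B↔C swapped to make it positive)
  edge (6, 0)→(2, 8): d=(-4,8) inclusive
  edge (2, 8)→(4, 2): d=(2,-6) inclusive
  edge (4, 2)→(6, 0): d=(2,-2) inclusive
    (2,0)@(5, 1): e=[4,4,0] → █  [on edge]
    (3,0)@(7, 1): e=[-12,16,4] → ·
    (1,1)@(3, 3): e=[12,-4,0] → ·  [on edge]
    (2,1)@(5, 3): e=[-4,8,4] → ·
    (0,2)@(1, 5): e=[20,-12,0] → ·  [on edge]
    (1,2)@(3, 5): e=[4,0,4] → █  [on edge]
    (2,2)@(5, 5): e=[-12,12,8] → ·
    (1,3)@(3, 7): e=[-4,4,8] → ·
  covered (2 px):
    · · █ · ·
    · · · · ·
    · █ · · ·
    · · · · ·
    · · · · ·
T1:
  2·area = 32  (B↔C swapped to make it positive)
  edge (4, 4)→(2, 10): d=(-2,6) inclusive
  edge (2, 10)→(0, 0): d=(-2,-10) inclusive
  edge (0, 0)→(4, 4): d=(4,4) inclusive
    (0,0)@(1, 1): e=[24,8,0] → █  [on edge]
    (1,0)@(3, 1): e=[12,28,-8] → ·
    (2,0)@(5, 1): e=[0,48,-16] → ·  [on edge]
    (0,1)@(1, 3): e=[20,4,8] → █
    (1,1)@(3, 3): e=[8,24,0] → █  [on edge]
    (2,1)@(5, 3): e=[-4,44,-8] → ·
    (0,2)@(1, 5): e=[16,0,16] → █  [on edge]
    (2,2)@(5, 5): e=[-8,40,0] → ·  [on edge]
    (0,3)@(1, 7): e=[12,-4,24] → ·
    (1,3)@(3, 7): e=[0,16,16] → █  [on edge]
    (2,3)@(5, 7): e=[-12,36,8] → ·
    (3,3)@(7, 7): e=[-24,56,0] → ·  [on edge]
    (4,4)@(9, 9): e=[-40,72,0] → ·  [on edge]
  covered (6 px):
    █ · · · ·
    █ █ · · ·
    █ █ · · ·
    · █ · · ·
    · · · · ·

Z-buffer (winner per pixel, '.' = empty):
  1 . 0 . .
  1 1 . . .
  1 1 . . .
  . 1 . . .
  . . . . .

Final: 1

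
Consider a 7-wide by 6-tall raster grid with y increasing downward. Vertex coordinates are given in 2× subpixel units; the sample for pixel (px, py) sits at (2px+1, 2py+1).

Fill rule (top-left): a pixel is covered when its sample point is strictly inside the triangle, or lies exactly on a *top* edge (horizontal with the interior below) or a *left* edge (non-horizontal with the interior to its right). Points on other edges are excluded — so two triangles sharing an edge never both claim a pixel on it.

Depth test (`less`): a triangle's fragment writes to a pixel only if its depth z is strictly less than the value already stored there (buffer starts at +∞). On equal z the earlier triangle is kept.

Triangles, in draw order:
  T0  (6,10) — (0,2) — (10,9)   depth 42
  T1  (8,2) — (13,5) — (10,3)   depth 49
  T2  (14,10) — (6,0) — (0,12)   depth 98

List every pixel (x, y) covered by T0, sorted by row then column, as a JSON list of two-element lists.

T0:
  2·area = 38
  edge (6, 10)→(0, 2): d=(-6,-8) top-left  bias=+0
  edge (0, 2)→(10, 9): d=(10,7) right/bottom  bias=-1
  edge (10, 9)→(6, 10): d=(-4,1) right/bottom  bias=-1
    (0,1)@(1, 3): e=[2,3,33] → █
    (1,1)@(3, 3): e=[18,-11,31] → ·
    (0,2)@(1, 5): e=[-10,23,25] → ·
    (1,2)@(3, 5): e=[6,9,23] → █
    (2,2)@(5, 5): e=[22,-5,21] → ·
    (1,3)@(3, 7): e=[-6,29,15] → ·
    (2,3)@(5, 7): e=[10,15,13] → █
    (3,3)@(7, 7): e=[26,1,11] → █
    (4,3)@(9, 7): e=[42,-13,9] → ·
    (2,4)@(5, 9): e=[-2,35,5] → ·
    (3,4)@(7, 9): e=[14,21,3] → █
    (4,4)@(9, 9): e=[30,7,1] → █
  covered (6 px):
    · · · · · · ·
    █ · · · · · ·
    · █ · · · · ·
    · · █ █ · · ·
    · · · █ █ · ·
    · · · · · · ·
T1:
  2·area = 1  (B↔C swapped to make it positive)
  edge (8, 2)→(10, 3): d=(2,1) right/bottom  bias=-1
  edge (10, 3)→(13, 5): d=(3,2) right/bottom  bias=-1
  edge (13, 5)→(8, 2): d=(-5,-3) top-left  bias=+0
    (3,0)@(7, 1): e=[-1,0,2] → ·  [on edge]
    (6,2)@(13, 5): e=[1,0,0] → ·  [on edge]
  covered (0 px):
    · · · · · · ·
    · · · · · · ·
    · · · · · · ·
    · · · · · · ·
    · · · · · · ·
    · · · · · · ·
T2:
  2·area = 156  (B↔C swapped to make it positive)
  edge (14, 10)→(0, 12): d=(-14,2) right/bottom  bias=-1
  edge (0, 12)→(6, 0): d=(6,-12) top-left  bias=+0
  edge (6, 0)→(14, 10): d=(8,10) right/bottom  bias=-1
    (2,1)@(5, 3): e=[116,6,34] → █
    (3,1)@(7, 3): e=[112,30,14] → █
    (4,1)@(9, 3): e=[108,54,-6] → ·
    (2,2)@(5, 5): e=[88,18,50] → █
    (4,2)@(9, 5): e=[80,66,10] → █
    (5,2)@(11, 5): e=[76,90,-10] → ·
    (1,3)@(3, 7): e=[64,6,86] → █
    (5,3)@(11, 7): e=[48,102,6] → █
    (6,3)@(13, 7): e=[44,126,-14] → ·
    (1,4)@(3, 9): e=[36,18,102] → █
    (6,4)@(13, 9): e=[16,138,2] → █
    (0,5)@(1, 11): e=[12,6,138] → █
    (3,5)@(7, 11): e=[0,78,78] → ·  [on edge]
  covered (19 px):
    · · · · · · ·
    · · █ █ · · ·
    · · █ █ █ · ·
    · █ █ █ █ █ ·
    · █ █ █ █ █ █
    █ █ █ · · · ·

Result: [[0,1],[1,2],[2,3],[3,3],[3,4],[4,4]]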